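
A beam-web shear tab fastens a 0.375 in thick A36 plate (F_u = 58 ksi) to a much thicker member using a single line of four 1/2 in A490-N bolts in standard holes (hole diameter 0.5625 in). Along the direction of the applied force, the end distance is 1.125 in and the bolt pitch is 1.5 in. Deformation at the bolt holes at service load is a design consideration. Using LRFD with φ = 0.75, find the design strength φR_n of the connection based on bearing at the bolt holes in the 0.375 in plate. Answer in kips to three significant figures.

Per bolt r_n = 1.2 l_c t F_u ≤ 2.4 d t F_u; upper limit = 2.4 × 0.5 × 0.375 × 58 = 26.1 kips.
Edge bolt: l_c = 1.125 − 0.5625/2 = 0.8438 in → 1.2 × 0.8438 × 0.375 × 58 = 22.02 → r_n = 22.02 kips.
Interior bolts: l_c = 1.5 − 0.5625 = 0.9375 in → 1.2 × 0.9375 × 0.375 × 58 = 24.47 → r_n = 24.47 kips.
R_n = 1 × 22.02 + 3 × 24.47 = 95.43 kips.
Design strength φR_n = 0.75 × 95.43 = 71.6 kips.

71.6 kips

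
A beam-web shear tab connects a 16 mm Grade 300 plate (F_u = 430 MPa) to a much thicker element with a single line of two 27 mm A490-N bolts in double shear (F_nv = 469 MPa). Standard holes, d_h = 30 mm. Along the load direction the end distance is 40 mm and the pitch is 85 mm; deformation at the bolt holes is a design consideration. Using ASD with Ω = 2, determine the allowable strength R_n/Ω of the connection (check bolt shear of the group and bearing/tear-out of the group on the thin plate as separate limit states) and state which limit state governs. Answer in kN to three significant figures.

Bolt shear: A_b = π·27²/4 = 572.6 mm²; R_n = 469 × 572.6 × 2 × 2 / 1000 = 1074 kN → 1074 / 2 = 537 kN.
Bearing (1.2 l_c t F_u ≤ 2.4 d t F_u): upper limit = 2.4·27·16·430 / 1000 = 445.8 kN.
  Edge l_c = 40 − 30/2 = 25 → r_n = 206.4 kN; interior l_c = 85 − 30 = 55 → r_n = 445.8 kN.
  R_n,bearing = 1·206.4 + 1·445.8 = 652.2 kN → 652.2 / 2 = 326 kN.
Bearing governs: 326 kN.

326 kN (bearing governs)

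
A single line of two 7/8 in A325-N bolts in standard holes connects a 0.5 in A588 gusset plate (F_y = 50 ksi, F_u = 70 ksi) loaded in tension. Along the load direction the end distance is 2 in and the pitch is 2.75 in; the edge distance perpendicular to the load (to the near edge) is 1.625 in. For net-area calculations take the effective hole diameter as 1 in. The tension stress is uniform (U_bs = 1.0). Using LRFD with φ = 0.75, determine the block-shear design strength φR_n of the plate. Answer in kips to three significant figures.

Shear plane L_v = 2 + 1·2.75 = 4.75 in; A_gv = 4.75 × 0.5 = 2.375 in².
A_nv = (4.75 − 1.5·1) × 0.5 = 1.625 in².
A_nt = (1.625 − 0.5·1) × 0.5 = 0.5625 in².
0.6 F_u A_nv = 68.25 kips; 0.6 F_y A_gv = 71.25 kips → shear rupture governs the shear term.
R_n = 68.25 + 1.0 × 70 × 0.5625 = 107.6 kips.
Design strength φR_n = 0.75 × 107.6 = 80.7 kips.

80.7 kips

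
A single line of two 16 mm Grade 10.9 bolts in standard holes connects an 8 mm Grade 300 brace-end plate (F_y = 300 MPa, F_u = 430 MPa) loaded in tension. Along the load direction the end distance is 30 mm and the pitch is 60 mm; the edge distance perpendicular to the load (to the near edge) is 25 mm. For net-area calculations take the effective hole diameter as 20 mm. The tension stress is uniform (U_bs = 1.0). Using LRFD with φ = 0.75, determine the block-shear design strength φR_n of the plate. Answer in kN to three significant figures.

Shear plane L_v = 30 + 1·60 = 90 mm; A_gv = 90 × 8 = 720 mm².
A_nv = (90 − 1.5·20) × 8 = 480 mm².
A_nt = (25 − 0.5·20) × 8 = 120 mm².
0.6 F_u A_nv = 123.8 kN; 0.6 F_y A_gv = 129.6 kN → shear rupture governs the shear term.
R_n = 123.8 + 1.0 × 430 × 120 / 1000 = 175.4 kN.
Design strength φR_n = 0.75 × 175.4 = 132 kN.

132 kN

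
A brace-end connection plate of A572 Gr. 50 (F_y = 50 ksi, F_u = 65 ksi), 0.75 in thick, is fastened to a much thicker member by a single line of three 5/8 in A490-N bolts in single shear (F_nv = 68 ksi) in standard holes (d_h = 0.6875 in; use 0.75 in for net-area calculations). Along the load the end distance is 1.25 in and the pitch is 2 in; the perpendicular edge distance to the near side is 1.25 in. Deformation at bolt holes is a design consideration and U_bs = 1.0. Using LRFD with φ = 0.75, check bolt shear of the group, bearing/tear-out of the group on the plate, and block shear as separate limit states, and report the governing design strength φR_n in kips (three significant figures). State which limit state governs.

46.9 kips (bolt shear governs)

Bolt shear: A_b = π·0.625²/4 = 0.3068 in²; R_n = 68 × 0.3068 × 3 × 1 = 62.59 kips → 0.75 × 62.59 = 46.9 kips.
Bearing: edge l_c = 0.9062, r_n = 53.02 kips; interior l_c = 1.312, r_n = 73.12 kips; R_n = 53.02 + 2·73.12 = 199.3 kips → 149 kips.
Block shear: A_gv = 3.938, A_nv = 2.531, A_nt = 0.6562 in²; R_n = min(0.6F_uA_nv, 0.6F_yA_gv) + U_bs·F_u·A_nt = 141.4 kips → 106 kips.
Bolt shear governs: 46.9 kips.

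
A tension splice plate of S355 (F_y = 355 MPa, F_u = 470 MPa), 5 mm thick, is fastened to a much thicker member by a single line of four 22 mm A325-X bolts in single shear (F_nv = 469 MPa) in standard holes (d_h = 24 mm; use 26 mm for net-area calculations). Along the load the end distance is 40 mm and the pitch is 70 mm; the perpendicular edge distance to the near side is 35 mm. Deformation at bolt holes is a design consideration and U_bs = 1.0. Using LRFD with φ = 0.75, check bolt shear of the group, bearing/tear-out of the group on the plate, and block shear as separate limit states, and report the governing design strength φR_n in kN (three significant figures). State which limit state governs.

Bolt shear: A_b = π·22²/4 = 380.1 mm²; R_n = 469 × 380.1 × 4 × 1 / 1000 = 713.1 kN → 0.75 × 713.1 = 535 kN.
Bearing: edge l_c = 28, r_n = 78.96 kN; interior l_c = 46, r_n = 124.1 kN; R_n = 78.96 + 3·124.1 = 451.2 kN → 338 kN.
Block shear: A_gv = 1250, A_nv = 795, A_nt = 110 mm²; R_n = min(0.6F_uA_nv, 0.6F_yA_gv) + U_bs·F_u·A_nt = 275.9 kN → 207 kN.
Block shear governs: 207 kN.

207 kN (block shear governs)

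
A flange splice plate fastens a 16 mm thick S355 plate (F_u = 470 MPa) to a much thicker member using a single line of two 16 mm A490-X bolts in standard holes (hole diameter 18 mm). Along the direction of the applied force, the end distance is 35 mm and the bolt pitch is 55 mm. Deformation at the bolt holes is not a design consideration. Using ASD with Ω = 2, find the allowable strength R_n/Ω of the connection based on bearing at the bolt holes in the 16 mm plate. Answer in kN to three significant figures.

327 kN

Per bolt r_n = 1.5 l_c t F_u ≤ 3.0 d t F_u; upper limit = 3.0 × 16 × 16 × 470 / 1000 = 361 kN.
Edge bolt: l_c = 35 − 18/2 = 26 mm → 1.5 × 26 × 16 × 470 / 1000 = 293.3 → r_n = 293.3 kN.
Interior bolts: l_c = 55 − 18 = 37 mm → 1.5 × 37 × 16 × 470 / 1000 = 417.4 → r_n = 361 kN.
R_n = 1 × 293.3 + 1 × 361 = 654.2 kN.
Allowable strength R_n/Ω = 654.2 / 2 = 327 kN.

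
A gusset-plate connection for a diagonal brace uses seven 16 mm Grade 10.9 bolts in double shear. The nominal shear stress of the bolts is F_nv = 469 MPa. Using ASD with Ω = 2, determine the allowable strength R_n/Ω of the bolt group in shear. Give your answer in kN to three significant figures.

A_b = π × 16² / 4 = 201.1 mm².
R_n = F_nv · A_b · n · n_s = 469 × 201.1 × 7 × 2 / 1000 = 1320 kN.
Allowable strength R_n/Ω = 1320 / 2 = 660 kN.

660 kN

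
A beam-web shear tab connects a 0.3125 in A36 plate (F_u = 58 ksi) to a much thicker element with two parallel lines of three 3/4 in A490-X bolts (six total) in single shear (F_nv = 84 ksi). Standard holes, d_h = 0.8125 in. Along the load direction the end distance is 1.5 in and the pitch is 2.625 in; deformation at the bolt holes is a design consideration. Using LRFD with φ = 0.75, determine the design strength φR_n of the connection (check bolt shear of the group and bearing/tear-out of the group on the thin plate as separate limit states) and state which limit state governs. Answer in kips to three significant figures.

134 kips (bearing governs)

Bolt shear: A_b = π·0.75²/4 = 0.4418 in²; R_n = 84 × 0.4418 × 6 × 1 = 222.7 kips → 0.75 × 222.7 = 167 kips.
Bearing (1.2 l_c t F_u ≤ 2.4 d t F_u): upper limit = 2.4·0.75·0.3125·58 = 32.62 kips.
  Edge l_c = 1.5 − 0.8125/2 = 1.094 → r_n = 23.79 kips; interior l_c = 2.625 − 0.8125 = 1.812 → r_n = 32.62 kips.
  R_n,bearing = 2·23.79 + 4·32.62 = 178.1 kips → 0.75 × 178.1 = 134 kips.
Bearing governs: 134 kips.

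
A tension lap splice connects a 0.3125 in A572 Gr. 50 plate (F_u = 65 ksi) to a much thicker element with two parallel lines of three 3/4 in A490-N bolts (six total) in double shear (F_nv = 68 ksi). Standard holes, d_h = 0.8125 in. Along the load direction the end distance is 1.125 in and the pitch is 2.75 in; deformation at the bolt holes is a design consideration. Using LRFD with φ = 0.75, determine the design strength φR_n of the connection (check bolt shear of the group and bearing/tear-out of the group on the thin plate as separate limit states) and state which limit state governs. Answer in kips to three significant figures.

136 kips (bearing governs)

Bolt shear: A_b = π·0.75²/4 = 0.4418 in²; R_n = 68 × 0.4418 × 6 × 2 = 360.5 kips → 0.75 × 360.5 = 270 kips.
Bearing (1.2 l_c t F_u ≤ 2.4 d t F_u): upper limit = 2.4·0.75·0.3125·65 = 36.56 kips.
  Edge l_c = 1.125 − 0.8125/2 = 0.7188 → r_n = 17.52 kips; interior l_c = 2.75 − 0.8125 = 1.938 → r_n = 36.56 kips.
  R_n,bearing = 2·17.52 + 4·36.56 = 181.3 kips → 0.75 × 181.3 = 136 kips.
Bearing governs: 136 kips.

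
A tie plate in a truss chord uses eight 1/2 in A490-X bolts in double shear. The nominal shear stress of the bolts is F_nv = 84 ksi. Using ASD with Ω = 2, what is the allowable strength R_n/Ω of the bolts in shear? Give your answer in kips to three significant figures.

132 kips

A_b = π × 0.5² / 4 = 0.1963 in².
R_n = F_nv · A_b · n · n_s = 84 × 0.1963 × 8 × 2 = 263.9 kips.
Allowable strength R_n/Ω = 263.9 / 2 = 132 kips.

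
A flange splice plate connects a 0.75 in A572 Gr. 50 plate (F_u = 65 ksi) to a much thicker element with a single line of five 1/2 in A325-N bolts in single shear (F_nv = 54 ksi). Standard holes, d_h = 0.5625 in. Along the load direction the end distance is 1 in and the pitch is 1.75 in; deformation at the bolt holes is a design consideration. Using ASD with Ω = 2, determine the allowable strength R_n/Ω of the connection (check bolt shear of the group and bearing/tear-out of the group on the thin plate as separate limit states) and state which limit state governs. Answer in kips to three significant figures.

26.5 kips (bolt shear governs)

Bolt shear: A_b = π·0.5²/4 = 0.1963 in²; R_n = 54 × 0.1963 × 5 × 1 = 53.01 kips → 53.01 / 2 = 26.5 kips.
Bearing (1.2 l_c t F_u ≤ 2.4 d t F_u): upper limit = 2.4·0.5·0.75·65 = 58.5 kips.
  Edge l_c = 1 − 0.5625/2 = 0.7188 → r_n = 42.05 kips; interior l_c = 1.75 − 0.5625 = 1.188 → r_n = 58.5 kips.
  R_n,bearing = 1·42.05 + 4·58.5 = 276 kips → 276 / 2 = 138 kips.
Bolt shear governs: 26.5 kips.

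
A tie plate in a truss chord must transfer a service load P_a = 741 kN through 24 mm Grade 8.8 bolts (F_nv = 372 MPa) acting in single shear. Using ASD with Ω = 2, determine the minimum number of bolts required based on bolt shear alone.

A_b = π·24²/4 = 452.4 mm².
Per-bolt allowable strength R_n/Ω = 372 × 452.4 × 1 / 1000 / 2 = 84.14 kN.
n ≥ 741 / 84.14 = 8.806 → use 9 bolts.

9 bolts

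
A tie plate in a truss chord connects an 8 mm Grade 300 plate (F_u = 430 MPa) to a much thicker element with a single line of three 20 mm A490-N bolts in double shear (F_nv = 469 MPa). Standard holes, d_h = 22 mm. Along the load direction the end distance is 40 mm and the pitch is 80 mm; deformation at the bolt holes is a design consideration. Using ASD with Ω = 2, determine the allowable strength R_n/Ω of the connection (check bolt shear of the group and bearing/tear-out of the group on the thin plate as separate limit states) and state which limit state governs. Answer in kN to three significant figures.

Bolt shear: A_b = π·20²/4 = 314.2 mm²; R_n = 469 × 314.2 × 3 × 2 / 1000 = 884 kN → 884 / 2 = 442 kN.
Bearing (1.2 l_c t F_u ≤ 2.4 d t F_u): upper limit = 2.4·20·8·430 / 1000 = 165.1 kN.
  Edge l_c = 40 − 22/2 = 29 → r_n = 119.7 kN; interior l_c = 80 − 22 = 58 → r_n = 165.1 kN.
  R_n,bearing = 1·119.7 + 2·165.1 = 450 kN → 450 / 2 = 225 kN.
Bearing governs: 225 kN.

225 kN (bearing governs)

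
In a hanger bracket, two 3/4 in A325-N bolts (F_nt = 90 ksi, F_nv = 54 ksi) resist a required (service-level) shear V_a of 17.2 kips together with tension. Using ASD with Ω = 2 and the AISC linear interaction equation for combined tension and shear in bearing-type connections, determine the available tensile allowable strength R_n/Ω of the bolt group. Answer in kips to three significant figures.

A_b = π·0.75²/4 = 0.4418 in²; f_rv = 17.2 / (2 × 0.4418) = 19.47 ksi.
F'_nt = 1.3 F_nt − (Ω F_nt / F_nv) f_rv = 1.3·90 − (2·90/54)·19.47 = 52.11 ksi, capped at F_nt → F'_nt = 52.11 ksi.
R_n = F'_nt · A_b · n = 52.11 × 0.4418 × 2 = 46.04 kips.
Allowable strength R_n/Ω = 46.04 / 2 = 23 kips.

23 kips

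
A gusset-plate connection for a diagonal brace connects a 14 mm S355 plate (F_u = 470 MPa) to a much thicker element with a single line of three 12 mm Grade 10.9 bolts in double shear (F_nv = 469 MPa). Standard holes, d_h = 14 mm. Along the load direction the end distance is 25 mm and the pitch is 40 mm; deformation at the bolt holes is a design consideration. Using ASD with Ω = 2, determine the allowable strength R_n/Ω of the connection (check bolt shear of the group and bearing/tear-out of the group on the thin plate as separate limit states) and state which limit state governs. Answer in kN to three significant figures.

159 kN (bolt shear governs)

Bolt shear: A_b = π·12²/4 = 113.1 mm²; R_n = 469 × 113.1 × 3 × 2 / 1000 = 318.3 kN → 318.3 / 2 = 159 kN.
Bearing (1.2 l_c t F_u ≤ 2.4 d t F_u): upper limit = 2.4·12·14·470 / 1000 = 189.5 kN.
  Edge l_c = 25 − 14/2 = 18 → r_n = 142.1 kN; interior l_c = 40 − 14 = 26 → r_n = 189.5 kN.
  R_n,bearing = 1·142.1 + 2·189.5 = 521.1 kN → 521.1 / 2 = 261 kN.
Bolt shear governs: 159 kN.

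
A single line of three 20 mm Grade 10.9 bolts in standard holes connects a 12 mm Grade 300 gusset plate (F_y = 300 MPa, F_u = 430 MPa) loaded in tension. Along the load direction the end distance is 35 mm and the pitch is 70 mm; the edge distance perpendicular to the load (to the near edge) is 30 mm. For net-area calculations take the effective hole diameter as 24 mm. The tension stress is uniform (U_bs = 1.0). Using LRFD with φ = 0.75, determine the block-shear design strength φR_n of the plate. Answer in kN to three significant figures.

337 kN

Shear plane L_v = 35 + 2·70 = 175 mm; A_gv = 175 × 12 = 2100 mm².
A_nv = (175 − 2.5·24) × 12 = 1380 mm².
A_nt = (30 − 0.5·24) × 12 = 216 mm².
0.6 F_u A_nv = 356 kN; 0.6 F_y A_gv = 378 kN → shear rupture governs the shear term.
R_n = 356 + 1.0 × 430 × 216 / 1000 = 448.9 kN.
Design strength φR_n = 0.75 × 448.9 = 337 kN.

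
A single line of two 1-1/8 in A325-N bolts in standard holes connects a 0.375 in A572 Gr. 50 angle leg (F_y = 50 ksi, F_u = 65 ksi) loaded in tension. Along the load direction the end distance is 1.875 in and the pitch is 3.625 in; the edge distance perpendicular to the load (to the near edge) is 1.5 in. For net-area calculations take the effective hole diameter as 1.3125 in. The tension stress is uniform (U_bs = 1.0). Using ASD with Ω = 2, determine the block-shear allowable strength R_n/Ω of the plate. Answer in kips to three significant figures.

Shear plane L_v = 1.875 + 1·3.625 = 5.5 in; A_gv = 5.5 × 0.375 = 2.062 in².
A_nv = (5.5 − 1.5·1.3125) × 0.375 = 1.324 in².
A_nt = (1.5 − 0.5·1.3125) × 0.375 = 0.3164 in².
0.6 F_u A_nv = 51.64 kips; 0.6 F_y A_gv = 61.88 kips → shear rupture governs the shear term.
R_n = 51.64 + 1.0 × 65 × 0.3164 = 72.21 kips.
Allowable strength R_n/Ω = 72.21 / 2 = 36.1 kips.

36.1 kips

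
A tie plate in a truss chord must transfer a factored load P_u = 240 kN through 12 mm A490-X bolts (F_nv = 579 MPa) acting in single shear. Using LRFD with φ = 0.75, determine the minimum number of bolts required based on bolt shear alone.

5 bolts

A_b = π·12²/4 = 113.1 mm².
Per-bolt design strength φR_n = 0.75 × 579 × 113.1 × 1 / 1000 = 49.11 kN.
n ≥ 240 / 49.11 = 4.887 → use 5 bolts.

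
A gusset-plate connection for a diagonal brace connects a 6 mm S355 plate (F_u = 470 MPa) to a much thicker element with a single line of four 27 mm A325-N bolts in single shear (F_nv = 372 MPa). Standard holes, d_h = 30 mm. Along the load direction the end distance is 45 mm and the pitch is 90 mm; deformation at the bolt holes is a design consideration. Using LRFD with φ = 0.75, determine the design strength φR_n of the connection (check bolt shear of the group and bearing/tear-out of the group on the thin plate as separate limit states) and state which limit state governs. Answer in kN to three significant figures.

Bolt shear: A_b = π·27²/4 = 572.6 mm²; R_n = 372 × 572.6 × 4 × 1 / 1000 = 852 kN → 0.75 × 852 = 639 kN.
Bearing (1.2 l_c t F_u ≤ 2.4 d t F_u): upper limit = 2.4·27·6·470 / 1000 = 182.7 kN.
  Edge l_c = 45 − 30/2 = 30 → r_n = 101.5 kN; interior l_c = 90 − 30 = 60 → r_n = 182.7 kN.
  R_n,bearing = 1·101.5 + 3·182.7 = 649.7 kN → 0.75 × 649.7 = 487 kN.
Bearing governs: 487 kN.

487 kN (bearing governs)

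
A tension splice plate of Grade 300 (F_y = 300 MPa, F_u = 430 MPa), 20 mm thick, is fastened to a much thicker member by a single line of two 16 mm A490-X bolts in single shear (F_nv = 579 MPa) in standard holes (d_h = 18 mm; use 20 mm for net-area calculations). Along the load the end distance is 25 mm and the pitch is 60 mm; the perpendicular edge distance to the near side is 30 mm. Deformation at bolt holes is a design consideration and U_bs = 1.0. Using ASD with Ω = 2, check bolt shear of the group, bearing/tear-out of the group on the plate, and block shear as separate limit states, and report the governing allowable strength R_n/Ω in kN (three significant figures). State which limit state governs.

Bolt shear: A_b = π·16²/4 = 201.1 mm²; R_n = 579 × 201.1 × 2 × 1 / 1000 = 232.8 kN → 232.8 / 2 = 116 kN.
Bearing: edge l_c = 16, r_n = 165.1 kN; interior l_c = 42, r_n = 330.2 kN; R_n = 165.1 + 1·330.2 = 495.4 kN → 248 kN.
Block shear: A_gv = 1700, A_nv = 1100, A_nt = 400 mm²; R_n = min(0.6F_uA_nv, 0.6F_yA_gv) + U_bs·F_u·A_nt = 455.8 kN → 228 kN.
Bolt shear governs: 116 kN.

116 kN (bolt shear governs)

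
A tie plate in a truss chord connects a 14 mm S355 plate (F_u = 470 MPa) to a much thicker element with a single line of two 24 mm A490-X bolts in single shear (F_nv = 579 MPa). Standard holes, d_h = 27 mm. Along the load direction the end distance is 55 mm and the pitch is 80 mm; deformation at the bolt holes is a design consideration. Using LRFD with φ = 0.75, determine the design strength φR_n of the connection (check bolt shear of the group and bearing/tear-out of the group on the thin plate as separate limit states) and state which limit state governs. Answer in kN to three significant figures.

Bolt shear: A_b = π·24²/4 = 452.4 mm²; R_n = 579 × 452.4 × 2 × 1 / 1000 = 523.9 kN → 0.75 × 523.9 = 393 kN.
Bearing (1.2 l_c t F_u ≤ 2.4 d t F_u): upper limit = 2.4·24·14·470 / 1000 = 379 kN.
  Edge l_c = 55 − 27/2 = 41.5 → r_n = 327.7 kN; interior l_c = 80 − 27 = 53 → r_n = 379 kN.
  R_n,bearing = 1·327.7 + 1·379 = 706.7 kN → 0.75 × 706.7 = 530 kN.
Bolt shear governs: 393 kN.

393 kN (bolt shear governs)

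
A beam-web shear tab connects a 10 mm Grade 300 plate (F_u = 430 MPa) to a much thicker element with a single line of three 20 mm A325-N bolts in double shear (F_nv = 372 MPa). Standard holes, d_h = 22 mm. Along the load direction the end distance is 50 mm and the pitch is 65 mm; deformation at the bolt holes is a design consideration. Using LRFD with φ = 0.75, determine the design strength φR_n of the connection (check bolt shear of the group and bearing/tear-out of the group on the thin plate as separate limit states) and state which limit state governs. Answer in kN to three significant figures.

461 kN (bearing governs)

Bolt shear: A_b = π·20²/4 = 314.2 mm²; R_n = 372 × 314.2 × 3 × 2 / 1000 = 701.2 kN → 0.75 × 701.2 = 526 kN.
Bearing (1.2 l_c t F_u ≤ 2.4 d t F_u): upper limit = 2.4·20·10·430 / 1000 = 206.4 kN.
  Edge l_c = 50 − 22/2 = 39 → r_n = 201.2 kN; interior l_c = 65 − 22 = 43 → r_n = 206.4 kN.
  R_n,bearing = 1·201.2 + 2·206.4 = 614 kN → 0.75 × 614 = 461 kN.
Bearing governs: 461 kN.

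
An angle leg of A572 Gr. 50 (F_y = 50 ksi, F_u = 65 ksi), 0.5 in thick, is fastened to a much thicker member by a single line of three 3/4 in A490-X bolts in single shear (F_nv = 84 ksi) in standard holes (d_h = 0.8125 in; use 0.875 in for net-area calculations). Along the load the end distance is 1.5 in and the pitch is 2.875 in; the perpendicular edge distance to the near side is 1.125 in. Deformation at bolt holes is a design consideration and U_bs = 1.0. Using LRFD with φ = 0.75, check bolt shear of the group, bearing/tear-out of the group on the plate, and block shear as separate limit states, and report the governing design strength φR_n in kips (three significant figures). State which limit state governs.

83.5 kips (bolt shear governs)

Bolt shear: A_b = π·0.75²/4 = 0.4418 in²; R_n = 84 × 0.4418 × 3 × 1 = 111.3 kips → 0.75 × 111.3 = 83.5 kips.
Bearing: edge l_c = 1.094, r_n = 42.66 kips; interior l_c = 2.062, r_n = 58.5 kips; R_n = 42.66 + 2·58.5 = 159.7 kips → 120 kips.
Block shear: A_gv = 3.625, A_nv = 2.531, A_nt = 0.3438 in²; R_n = min(0.6F_uA_nv, 0.6F_yA_gv) + U_bs·F_u·A_nt = 121.1 kips → 90.8 kips.
Bolt shear governs: 83.5 kips.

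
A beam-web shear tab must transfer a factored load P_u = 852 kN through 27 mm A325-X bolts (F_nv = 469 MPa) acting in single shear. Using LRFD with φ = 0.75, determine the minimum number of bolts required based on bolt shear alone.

A_b = π·27²/4 = 572.6 mm².
Per-bolt design strength φR_n = 0.75 × 469 × 572.6 × 1 / 1000 = 201.4 kN.
n ≥ 852 / 201.4 = 4.23 → use 5 bolts.

5 bolts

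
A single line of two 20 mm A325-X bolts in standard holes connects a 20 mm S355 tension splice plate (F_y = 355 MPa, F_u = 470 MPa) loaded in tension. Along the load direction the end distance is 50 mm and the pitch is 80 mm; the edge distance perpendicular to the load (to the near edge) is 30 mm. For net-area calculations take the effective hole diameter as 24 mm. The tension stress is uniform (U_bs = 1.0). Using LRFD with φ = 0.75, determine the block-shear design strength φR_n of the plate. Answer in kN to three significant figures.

525 kN

Shear plane L_v = 50 + 1·80 = 130 mm; A_gv = 130 × 20 = 2600 mm².
A_nv = (130 − 1.5·24) × 20 = 1880 mm².
A_nt = (30 − 0.5·24) × 20 = 360 mm².
0.6 F_u A_nv = 530.2 kN; 0.6 F_y A_gv = 553.8 kN → shear rupture governs the shear term.
R_n = 530.2 + 1.0 × 470 × 360 / 1000 = 699.4 kN.
Design strength φR_n = 0.75 × 699.4 = 525 kN.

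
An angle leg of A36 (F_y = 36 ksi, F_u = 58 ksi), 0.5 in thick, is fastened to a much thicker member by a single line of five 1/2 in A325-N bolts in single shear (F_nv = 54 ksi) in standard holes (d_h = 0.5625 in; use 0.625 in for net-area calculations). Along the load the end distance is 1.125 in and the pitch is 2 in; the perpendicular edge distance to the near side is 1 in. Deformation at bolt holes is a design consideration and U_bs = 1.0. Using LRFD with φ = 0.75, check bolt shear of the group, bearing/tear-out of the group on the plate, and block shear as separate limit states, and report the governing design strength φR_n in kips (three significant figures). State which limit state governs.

Bolt shear: A_b = π·0.5²/4 = 0.1963 in²; R_n = 54 × 0.1963 × 5 × 1 = 53.01 kips → 0.75 × 53.01 = 39.8 kips.
Bearing: edge l_c = 0.8438, r_n = 29.36 kips; interior l_c = 1.438, r_n = 34.8 kips; R_n = 29.36 + 4·34.8 = 168.6 kips → 126 kips.
Block shear: A_gv = 4.562, A_nv = 3.156, A_nt = 0.3438 in²; R_n = min(0.6F_uA_nv, 0.6F_yA_gv) + U_bs·F_u·A_nt = 118.5 kips → 88.9 kips.
Bolt shear governs: 39.8 kips.

39.8 kips (bolt shear governs)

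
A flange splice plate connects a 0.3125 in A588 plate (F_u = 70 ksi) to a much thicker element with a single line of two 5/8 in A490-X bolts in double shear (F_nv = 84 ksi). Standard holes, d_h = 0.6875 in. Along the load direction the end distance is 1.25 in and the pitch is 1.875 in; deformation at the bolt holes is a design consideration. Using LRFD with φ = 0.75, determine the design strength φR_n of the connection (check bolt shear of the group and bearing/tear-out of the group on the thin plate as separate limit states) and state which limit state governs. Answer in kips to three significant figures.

41.2 kips (bearing governs)

Bolt shear: A_b = π·0.625²/4 = 0.3068 in²; R_n = 84 × 0.3068 × 2 × 2 = 103.1 kips → 0.75 × 103.1 = 77.3 kips.
Bearing (1.2 l_c t F_u ≤ 2.4 d t F_u): upper limit = 2.4·0.625·0.3125·70 = 32.81 kips.
  Edge l_c = 1.25 − 0.6875/2 = 0.9062 → r_n = 23.79 kips; interior l_c = 1.875 − 0.6875 = 1.188 → r_n = 31.17 kips.
  R_n,bearing = 1·23.79 + 1·31.17 = 54.96 kips → 0.75 × 54.96 = 41.2 kips.
Bearing governs: 41.2 kips.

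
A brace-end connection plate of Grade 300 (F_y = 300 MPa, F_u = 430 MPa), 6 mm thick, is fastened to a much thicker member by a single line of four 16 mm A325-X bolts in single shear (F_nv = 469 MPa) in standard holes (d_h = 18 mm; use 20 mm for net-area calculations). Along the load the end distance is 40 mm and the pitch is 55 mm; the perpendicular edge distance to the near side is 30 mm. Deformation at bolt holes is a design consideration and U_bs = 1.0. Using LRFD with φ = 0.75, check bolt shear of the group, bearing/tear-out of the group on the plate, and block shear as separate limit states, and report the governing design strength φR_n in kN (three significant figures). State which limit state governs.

Bolt shear: A_b = π·16²/4 = 201.1 mm²; R_n = 469 × 201.1 × 4 × 1 / 1000 = 377.2 kN → 0.75 × 377.2 = 283 kN.
Bearing: edge l_c = 31, r_n = 95.98 kN; interior l_c = 37, r_n = 99.07 kN; R_n = 95.98 + 3·99.07 = 393.2 kN → 295 kN.
Block shear: A_gv = 1230, A_nv = 810, A_nt = 120 mm²; R_n = min(0.6F_uA_nv, 0.6F_yA_gv) + U_bs·F_u·A_nt = 260.6 kN → 195 kN.
Block shear governs: 195 kN.

195 kN (block shear governs)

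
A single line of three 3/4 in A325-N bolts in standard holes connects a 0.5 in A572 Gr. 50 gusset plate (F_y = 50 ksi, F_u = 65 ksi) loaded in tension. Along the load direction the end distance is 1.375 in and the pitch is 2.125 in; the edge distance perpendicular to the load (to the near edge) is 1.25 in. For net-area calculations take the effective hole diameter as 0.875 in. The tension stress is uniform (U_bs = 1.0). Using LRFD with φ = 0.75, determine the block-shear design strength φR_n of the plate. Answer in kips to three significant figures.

70.1 kips

Shear plane L_v = 1.375 + 2·2.125 = 5.625 in; A_gv = 5.625 × 0.5 = 2.812 in².
A_nv = (5.625 − 2.5·0.875) × 0.5 = 1.719 in².
A_nt = (1.25 − 0.5·0.875) × 0.5 = 0.4062 in².
0.6 F_u A_nv = 67.03 kips; 0.6 F_y A_gv = 84.38 kips → shear rupture governs the shear term.
R_n = 67.03 + 1.0 × 65 × 0.4062 = 93.44 kips.
Design strength φR_n = 0.75 × 93.44 = 70.1 kips.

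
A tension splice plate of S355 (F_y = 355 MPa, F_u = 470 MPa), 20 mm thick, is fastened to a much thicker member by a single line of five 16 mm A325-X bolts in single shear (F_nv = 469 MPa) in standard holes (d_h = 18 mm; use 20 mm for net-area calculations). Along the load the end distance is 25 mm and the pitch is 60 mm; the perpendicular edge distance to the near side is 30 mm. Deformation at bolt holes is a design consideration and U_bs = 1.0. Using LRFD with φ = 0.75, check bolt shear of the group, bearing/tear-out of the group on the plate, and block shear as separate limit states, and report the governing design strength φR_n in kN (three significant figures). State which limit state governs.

354 kN (bolt shear governs)

Bolt shear: A_b = π·16²/4 = 201.1 mm²; R_n = 469 × 201.1 × 5 × 1 / 1000 = 471.5 kN → 0.75 × 471.5 = 354 kN.
Bearing: edge l_c = 16, r_n = 180.5 kN; interior l_c = 42, r_n = 361 kN; R_n = 180.5 + 4·361 = 1624 kN → 1220 kN.
Block shear: A_gv = 5300, A_nv = 3500, A_nt = 400 mm²; R_n = min(0.6F_uA_nv, 0.6F_yA_gv) + U_bs·F_u·A_nt = 1175 kN → 881 kN.
Bolt shear governs: 354 kN.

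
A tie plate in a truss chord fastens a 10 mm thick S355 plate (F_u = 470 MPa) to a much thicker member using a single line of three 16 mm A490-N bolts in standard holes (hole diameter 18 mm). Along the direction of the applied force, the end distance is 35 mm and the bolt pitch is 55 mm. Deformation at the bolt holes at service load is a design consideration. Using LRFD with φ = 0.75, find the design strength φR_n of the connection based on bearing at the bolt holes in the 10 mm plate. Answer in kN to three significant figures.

Per bolt r_n = 1.2 l_c t F_u ≤ 2.4 d t F_u; upper limit = 2.4 × 16 × 10 × 470 / 1000 = 180.5 kN.
Edge bolt: l_c = 35 − 18/2 = 26 mm → 1.2 × 26 × 10 × 470 / 1000 = 146.6 → r_n = 146.6 kN.
Interior bolts: l_c = 55 − 18 = 37 mm → 1.2 × 37 × 10 × 470 / 1000 = 208.7 → r_n = 180.5 kN.
R_n = 1 × 146.6 + 2 × 180.5 = 507.6 kN.
Design strength φR_n = 0.75 × 507.6 = 381 kN.

381 kN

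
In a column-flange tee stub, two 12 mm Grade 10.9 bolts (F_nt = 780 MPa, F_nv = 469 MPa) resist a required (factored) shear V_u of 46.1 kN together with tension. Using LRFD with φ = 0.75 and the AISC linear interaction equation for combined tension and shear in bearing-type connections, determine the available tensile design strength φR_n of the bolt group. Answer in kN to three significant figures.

A_b = π·12²/4 = 113.1 mm²; f_rv = 46.1 × 1000 / (2 × 113.1) = 203.8 MPa.
F'_nt = 1.3 F_nt − (F_nt / φF_nv) f_rv = 1.3·780 − (780/(0.75·469))·203.8 = 562.1 MPa, capped at F_nt → F'_nt = 562.1 MPa.
R_n = F'_nt · A_b · n = 562.1 × 113.1 × 2 / 1000 = 127.1 kN.
Design strength φR_n = 0.75 × 127.1 = 95.4 kN.

95.4 kN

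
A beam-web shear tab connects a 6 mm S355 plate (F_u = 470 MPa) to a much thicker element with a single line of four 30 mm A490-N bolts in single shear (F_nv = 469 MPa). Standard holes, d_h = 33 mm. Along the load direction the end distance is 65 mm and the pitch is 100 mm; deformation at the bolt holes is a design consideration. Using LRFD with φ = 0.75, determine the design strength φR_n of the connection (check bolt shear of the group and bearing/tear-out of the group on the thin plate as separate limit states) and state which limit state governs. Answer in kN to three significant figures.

Bolt shear: A_b = π·30²/4 = 706.9 mm²; R_n = 469 × 706.9 × 4 × 1 / 1000 = 1326 kN → 0.75 × 1326 = 995 kN.
Bearing (1.2 l_c t F_u ≤ 2.4 d t F_u): upper limit = 2.4·30·6·470 / 1000 = 203 kN.
  Edge l_c = 65 − 33/2 = 48.5 → r_n = 164.1 kN; interior l_c = 100 − 33 = 67 → r_n = 203 kN.
  R_n,bearing = 1·164.1 + 3·203 = 773.2 kN → 0.75 × 773.2 = 580 kN.
Bearing governs: 580 kN.

580 kN (bearing governs)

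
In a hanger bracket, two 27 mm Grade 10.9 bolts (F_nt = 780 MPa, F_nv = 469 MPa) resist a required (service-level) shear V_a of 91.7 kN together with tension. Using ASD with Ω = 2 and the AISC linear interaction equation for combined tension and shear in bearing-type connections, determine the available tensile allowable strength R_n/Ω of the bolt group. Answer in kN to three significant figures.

428 kN

A_b = π·27²/4 = 572.6 mm²; f_rv = 91.7 × 1000 / (2 × 572.6) = 80.08 MPa.
F'_nt = 1.3 F_nt − (Ω F_nt / F_nv) f_rv = 1.3·780 − (2·780/469)·80.08 = 747.6 MPa, capped at F_nt → F'_nt = 747.6 MPa.
R_n = F'_nt · A_b · n = 747.6 × 572.6 × 2 / 1000 = 856.1 kN.
Allowable strength R_n/Ω = 856.1 / 2 = 428 kN.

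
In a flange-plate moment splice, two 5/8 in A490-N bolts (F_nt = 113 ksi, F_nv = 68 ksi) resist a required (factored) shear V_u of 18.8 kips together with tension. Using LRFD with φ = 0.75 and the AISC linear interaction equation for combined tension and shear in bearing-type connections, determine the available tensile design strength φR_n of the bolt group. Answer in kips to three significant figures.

36.4 kips

A_b = π·0.625²/4 = 0.3068 in²; f_rv = 18.8 / (2 × 0.3068) = 30.64 ksi.
F'_nt = 1.3 F_nt − (F_nt / φF_nv) f_rv = 1.3·113 − (113/(0.75·68))·30.64 = 79.01 ksi, capped at F_nt → F'_nt = 79.01 ksi.
R_n = F'_nt · A_b · n = 79.01 × 0.3068 × 2 = 48.48 kips.
Design strength φR_n = 0.75 × 48.48 = 36.4 kips.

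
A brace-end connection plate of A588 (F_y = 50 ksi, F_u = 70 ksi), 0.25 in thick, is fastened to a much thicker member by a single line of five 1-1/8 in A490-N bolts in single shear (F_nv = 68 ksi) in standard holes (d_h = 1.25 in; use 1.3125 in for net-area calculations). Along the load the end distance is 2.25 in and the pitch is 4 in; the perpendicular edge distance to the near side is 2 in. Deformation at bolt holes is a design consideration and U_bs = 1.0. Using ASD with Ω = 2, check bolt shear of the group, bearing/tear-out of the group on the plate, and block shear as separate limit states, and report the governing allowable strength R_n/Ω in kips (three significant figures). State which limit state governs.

Bolt shear: A_b = π·1.125²/4 = 0.994 in²; R_n = 68 × 0.994 × 5 × 1 = 338 kips → 338 / 2 = 169 kips.
Bearing: edge l_c = 1.625, r_n = 34.12 kips; interior l_c = 2.75, r_n = 47.25 kips; R_n = 34.12 + 4·47.25 = 223.1 kips → 112 kips.
Block shear: A_gv = 4.562, A_nv = 3.086, A_nt = 0.3359 in²; R_n = min(0.6F_uA_nv, 0.6F_yA_gv) + U_bs·F_u·A_nt = 153.1 kips → 76.6 kips.
Block shear governs: 76.6 kips.

76.6 kips (block shear governs)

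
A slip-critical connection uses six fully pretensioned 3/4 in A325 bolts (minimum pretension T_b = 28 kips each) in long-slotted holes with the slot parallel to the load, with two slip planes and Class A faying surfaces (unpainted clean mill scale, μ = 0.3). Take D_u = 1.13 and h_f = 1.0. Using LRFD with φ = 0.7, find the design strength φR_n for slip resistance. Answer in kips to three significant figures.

R_n = μ · D_u · h_f · T_b · n_s · n_b = 0.3 × 1.13 × 1.0 × 28 × 2 × 6 = 113.9 kips.
Design strength φR_n = 0.7 × 113.9 = 79.7 kips.

79.7 kips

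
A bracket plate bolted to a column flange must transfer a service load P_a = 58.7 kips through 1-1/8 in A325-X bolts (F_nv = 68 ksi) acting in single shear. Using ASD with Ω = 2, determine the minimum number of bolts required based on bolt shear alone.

A_b = π·1.125²/4 = 0.994 in².
Per-bolt allowable strength R_n/Ω = 68 × 0.994 × 1 / 2 = 33.8 kips.
n ≥ 58.7 / 33.8 = 1.737 → use 2 bolts.

2 bolts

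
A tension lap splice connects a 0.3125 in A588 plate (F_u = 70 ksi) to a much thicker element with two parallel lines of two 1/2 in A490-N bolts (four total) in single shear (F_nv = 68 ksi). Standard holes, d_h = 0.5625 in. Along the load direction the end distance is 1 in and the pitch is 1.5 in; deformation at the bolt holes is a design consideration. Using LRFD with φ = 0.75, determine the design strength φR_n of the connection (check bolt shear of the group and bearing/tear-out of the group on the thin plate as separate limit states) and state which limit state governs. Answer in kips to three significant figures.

Bolt shear: A_b = π·0.5²/4 = 0.1963 in²; R_n = 68 × 0.1963 × 4 × 1 = 53.41 kips → 0.75 × 53.41 = 40.1 kips.
Bearing (1.2 l_c t F_u ≤ 2.4 d t F_u): upper limit = 2.4·0.5·0.3125·70 = 26.25 kips.
  Edge l_c = 1 − 0.5625/2 = 0.7188 → r_n = 18.87 kips; interior l_c = 1.5 − 0.5625 = 0.9375 → r_n = 24.61 kips.
  R_n,bearing = 2·18.87 + 2·24.61 = 86.95 kips → 0.75 × 86.95 = 65.2 kips.
Bolt shear governs: 40.1 kips.

40.1 kips (bolt shear governs)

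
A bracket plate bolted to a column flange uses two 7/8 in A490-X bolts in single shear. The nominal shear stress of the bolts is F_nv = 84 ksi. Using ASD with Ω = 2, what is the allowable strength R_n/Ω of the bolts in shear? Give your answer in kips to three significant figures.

50.5 kips

A_b = π × 0.875² / 4 = 0.6013 in².
R_n = F_nv · A_b · n · n_s = 84 × 0.6013 × 2 × 1 = 101 kips.
Allowable strength R_n/Ω = 101 / 2 = 50.5 kips.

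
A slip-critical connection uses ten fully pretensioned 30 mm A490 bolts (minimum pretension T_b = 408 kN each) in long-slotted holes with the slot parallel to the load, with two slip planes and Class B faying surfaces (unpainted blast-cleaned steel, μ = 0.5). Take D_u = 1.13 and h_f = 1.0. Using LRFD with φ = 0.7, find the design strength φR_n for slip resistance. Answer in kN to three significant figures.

3230 kN

R_n = μ · D_u · h_f · T_b · n_s · n_b = 0.5 × 1.13 × 1.0 × 408 × 2 × 10 = 4610 kN.
Design strength φR_n = 0.7 × 4610 = 3230 kN.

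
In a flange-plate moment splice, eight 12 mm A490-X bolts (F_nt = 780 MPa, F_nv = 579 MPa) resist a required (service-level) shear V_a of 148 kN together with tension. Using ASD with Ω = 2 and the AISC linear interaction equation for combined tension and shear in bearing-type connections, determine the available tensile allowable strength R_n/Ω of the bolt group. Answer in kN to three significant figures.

259 kN

A_b = π·12²/4 = 113.1 mm²; f_rv = 148 × 1000 / (8 × 113.1) = 163.6 MPa.
F'_nt = 1.3 F_nt − (Ω F_nt / F_nv) f_rv = 1.3·780 − (2·780/579)·163.6 = 573.3 MPa, capped at F_nt → F'_nt = 573.3 MPa.
R_n = F'_nt · A_b · n = 573.3 × 113.1 × 8 / 1000 = 518.7 kN.
Allowable strength R_n/Ω = 518.7 / 2 = 259 kN.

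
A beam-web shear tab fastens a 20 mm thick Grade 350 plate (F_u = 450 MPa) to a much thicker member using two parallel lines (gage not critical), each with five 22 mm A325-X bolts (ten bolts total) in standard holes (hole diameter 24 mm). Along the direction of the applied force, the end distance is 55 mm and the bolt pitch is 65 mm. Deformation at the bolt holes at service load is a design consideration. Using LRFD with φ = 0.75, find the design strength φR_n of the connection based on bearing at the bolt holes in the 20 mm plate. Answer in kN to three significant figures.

3350 kN

Per bolt r_n = 1.2 l_c t F_u ≤ 2.4 d t F_u; upper limit = 2.4 × 22 × 20 × 450 / 1000 = 475.2 kN.
Edge bolt: l_c = 55 − 24/2 = 43 mm → 1.2 × 43 × 20 × 450 / 1000 = 464.4 → r_n = 464.4 kN.
Interior bolts: l_c = 65 − 24 = 41 mm → 1.2 × 41 × 20 × 450 / 1000 = 442.8 → r_n = 442.8 kN.
R_n = 2 × 464.4 + 8 × 442.8 = 4471 kN.
Design strength φR_n = 0.75 × 4471 = 3350 kN.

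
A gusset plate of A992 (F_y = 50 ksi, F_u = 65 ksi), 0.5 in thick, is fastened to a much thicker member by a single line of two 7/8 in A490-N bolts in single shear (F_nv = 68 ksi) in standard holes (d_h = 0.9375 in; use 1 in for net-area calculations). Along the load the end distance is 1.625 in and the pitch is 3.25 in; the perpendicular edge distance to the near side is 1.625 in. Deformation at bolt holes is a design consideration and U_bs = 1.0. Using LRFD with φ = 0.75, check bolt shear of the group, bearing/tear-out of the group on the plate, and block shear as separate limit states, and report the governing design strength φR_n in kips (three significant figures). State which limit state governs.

61.3 kips (bolt shear governs)

Bolt shear: A_b = π·0.875²/4 = 0.6013 in²; R_n = 68 × 0.6013 × 2 × 1 = 81.78 kips → 0.75 × 81.78 = 61.3 kips.
Bearing: edge l_c = 1.156, r_n = 45.09 kips; interior l_c = 2.312, r_n = 68.25 kips; R_n = 45.09 + 1·68.25 = 113.3 kips → 85 kips.
Block shear: A_gv = 2.438, A_nv = 1.688, A_nt = 0.5625 in²; R_n = min(0.6F_uA_nv, 0.6F_yA_gv) + U_bs·F_u·A_nt = 102.4 kips → 76.8 kips.
Bolt shear governs: 61.3 kips.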